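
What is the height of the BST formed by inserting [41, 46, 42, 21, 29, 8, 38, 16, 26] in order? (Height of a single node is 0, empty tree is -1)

Insertion order: [41, 46, 42, 21, 29, 8, 38, 16, 26]
Tree (level-order array): [41, 21, 46, 8, 29, 42, None, None, 16, 26, 38]
Compute height bottom-up (empty subtree = -1):
  height(16) = 1 + max(-1, -1) = 0
  height(8) = 1 + max(-1, 0) = 1
  height(26) = 1 + max(-1, -1) = 0
  height(38) = 1 + max(-1, -1) = 0
  height(29) = 1 + max(0, 0) = 1
  height(21) = 1 + max(1, 1) = 2
  height(42) = 1 + max(-1, -1) = 0
  height(46) = 1 + max(0, -1) = 1
  height(41) = 1 + max(2, 1) = 3
Height = 3


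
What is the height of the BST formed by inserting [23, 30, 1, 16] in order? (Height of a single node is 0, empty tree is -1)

Insertion order: [23, 30, 1, 16]
Tree (level-order array): [23, 1, 30, None, 16]
Compute height bottom-up (empty subtree = -1):
  height(16) = 1 + max(-1, -1) = 0
  height(1) = 1 + max(-1, 0) = 1
  height(30) = 1 + max(-1, -1) = 0
  height(23) = 1 + max(1, 0) = 2
Height = 2


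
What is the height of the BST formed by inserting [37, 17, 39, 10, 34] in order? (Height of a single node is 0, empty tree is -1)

Insertion order: [37, 17, 39, 10, 34]
Tree (level-order array): [37, 17, 39, 10, 34]
Compute height bottom-up (empty subtree = -1):
  height(10) = 1 + max(-1, -1) = 0
  height(34) = 1 + max(-1, -1) = 0
  height(17) = 1 + max(0, 0) = 1
  height(39) = 1 + max(-1, -1) = 0
  height(37) = 1 + max(1, 0) = 2
Height = 2


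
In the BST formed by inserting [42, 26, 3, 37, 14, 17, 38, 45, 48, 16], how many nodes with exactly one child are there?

Tree built from: [42, 26, 3, 37, 14, 17, 38, 45, 48, 16]
Tree (level-order array): [42, 26, 45, 3, 37, None, 48, None, 14, None, 38, None, None, None, 17, None, None, 16]
Rule: These are nodes with exactly 1 non-null child.
Per-node child counts:
  node 42: 2 child(ren)
  node 26: 2 child(ren)
  node 3: 1 child(ren)
  node 14: 1 child(ren)
  node 17: 1 child(ren)
  node 16: 0 child(ren)
  node 37: 1 child(ren)
  node 38: 0 child(ren)
  node 45: 1 child(ren)
  node 48: 0 child(ren)
Matching nodes: [3, 14, 17, 37, 45]
Count of nodes with exactly one child: 5


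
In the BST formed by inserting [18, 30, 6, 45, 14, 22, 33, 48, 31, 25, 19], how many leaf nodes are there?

Tree built from: [18, 30, 6, 45, 14, 22, 33, 48, 31, 25, 19]
Tree (level-order array): [18, 6, 30, None, 14, 22, 45, None, None, 19, 25, 33, 48, None, None, None, None, 31]
Rule: A leaf has 0 children.
Per-node child counts:
  node 18: 2 child(ren)
  node 6: 1 child(ren)
  node 14: 0 child(ren)
  node 30: 2 child(ren)
  node 22: 2 child(ren)
  node 19: 0 child(ren)
  node 25: 0 child(ren)
  node 45: 2 child(ren)
  node 33: 1 child(ren)
  node 31: 0 child(ren)
  node 48: 0 child(ren)
Matching nodes: [14, 19, 25, 31, 48]
Count of leaf nodes: 5


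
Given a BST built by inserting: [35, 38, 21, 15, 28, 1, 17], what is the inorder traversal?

Tree insertion order: [35, 38, 21, 15, 28, 1, 17]
Tree (level-order array): [35, 21, 38, 15, 28, None, None, 1, 17]
Inorder traversal: [1, 15, 17, 21, 28, 35, 38]


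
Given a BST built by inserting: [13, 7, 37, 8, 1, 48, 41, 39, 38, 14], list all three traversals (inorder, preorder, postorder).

Tree insertion order: [13, 7, 37, 8, 1, 48, 41, 39, 38, 14]
Tree (level-order array): [13, 7, 37, 1, 8, 14, 48, None, None, None, None, None, None, 41, None, 39, None, 38]
Inorder (L, root, R): [1, 7, 8, 13, 14, 37, 38, 39, 41, 48]
Preorder (root, L, R): [13, 7, 1, 8, 37, 14, 48, 41, 39, 38]
Postorder (L, R, root): [1, 8, 7, 14, 38, 39, 41, 48, 37, 13]


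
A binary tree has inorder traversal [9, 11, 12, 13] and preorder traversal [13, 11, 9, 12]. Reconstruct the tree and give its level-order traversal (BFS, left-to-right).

Inorder:  [9, 11, 12, 13]
Preorder: [13, 11, 9, 12]
Algorithm: preorder visits root first, so consume preorder in order;
for each root, split the current inorder slice at that value into
left-subtree inorder and right-subtree inorder, then recurse.
Recursive splits:
  root=13; inorder splits into left=[9, 11, 12], right=[]
  root=11; inorder splits into left=[9], right=[12]
  root=9; inorder splits into left=[], right=[]
  root=12; inorder splits into left=[], right=[]
Reconstructed level-order: [13, 11, 9, 12]


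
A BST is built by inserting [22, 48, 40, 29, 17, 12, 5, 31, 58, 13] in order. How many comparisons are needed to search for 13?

Search path for 13: 22 -> 17 -> 12 -> 13
Found: True
Comparisons: 4


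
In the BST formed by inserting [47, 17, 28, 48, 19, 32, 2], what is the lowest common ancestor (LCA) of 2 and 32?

Tree insertion order: [47, 17, 28, 48, 19, 32, 2]
Tree (level-order array): [47, 17, 48, 2, 28, None, None, None, None, 19, 32]
In a BST, the LCA of p=2, q=32 is the first node v on the
root-to-leaf path with p <= v <= q (go left if both < v, right if both > v).
Walk from root:
  at 47: both 2 and 32 < 47, go left
  at 17: 2 <= 17 <= 32, this is the LCA
LCA = 17


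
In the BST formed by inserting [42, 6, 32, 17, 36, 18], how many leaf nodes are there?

Tree built from: [42, 6, 32, 17, 36, 18]
Tree (level-order array): [42, 6, None, None, 32, 17, 36, None, 18]
Rule: A leaf has 0 children.
Per-node child counts:
  node 42: 1 child(ren)
  node 6: 1 child(ren)
  node 32: 2 child(ren)
  node 17: 1 child(ren)
  node 18: 0 child(ren)
  node 36: 0 child(ren)
Matching nodes: [18, 36]
Count of leaf nodes: 2


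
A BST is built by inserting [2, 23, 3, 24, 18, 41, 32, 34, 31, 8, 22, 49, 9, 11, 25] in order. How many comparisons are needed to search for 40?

Search path for 40: 2 -> 23 -> 24 -> 41 -> 32 -> 34
Found: False
Comparisons: 6


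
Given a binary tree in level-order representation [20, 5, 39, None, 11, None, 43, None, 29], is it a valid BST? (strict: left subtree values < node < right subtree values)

Level-order array: [20, 5, 39, None, 11, None, 43, None, 29]
Validate using subtree bounds (lo, hi): at each node, require lo < value < hi,
then recurse left with hi=value and right with lo=value.
Preorder trace (stopping at first violation):
  at node 20 with bounds (-inf, +inf): OK
  at node 5 with bounds (-inf, 20): OK
  at node 11 with bounds (5, 20): OK
  at node 29 with bounds (11, 20): VIOLATION
Node 29 violates its bound: not (11 < 29 < 20).
Result: Not a valid BST


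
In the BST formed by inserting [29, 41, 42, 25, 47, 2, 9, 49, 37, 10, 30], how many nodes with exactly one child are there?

Tree built from: [29, 41, 42, 25, 47, 2, 9, 49, 37, 10, 30]
Tree (level-order array): [29, 25, 41, 2, None, 37, 42, None, 9, 30, None, None, 47, None, 10, None, None, None, 49]
Rule: These are nodes with exactly 1 non-null child.
Per-node child counts:
  node 29: 2 child(ren)
  node 25: 1 child(ren)
  node 2: 1 child(ren)
  node 9: 1 child(ren)
  node 10: 0 child(ren)
  node 41: 2 child(ren)
  node 37: 1 child(ren)
  node 30: 0 child(ren)
  node 42: 1 child(ren)
  node 47: 1 child(ren)
  node 49: 0 child(ren)
Matching nodes: [25, 2, 9, 37, 42, 47]
Count of nodes with exactly one child: 6


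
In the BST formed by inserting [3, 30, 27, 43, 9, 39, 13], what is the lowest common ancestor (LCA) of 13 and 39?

Tree insertion order: [3, 30, 27, 43, 9, 39, 13]
Tree (level-order array): [3, None, 30, 27, 43, 9, None, 39, None, None, 13]
In a BST, the LCA of p=13, q=39 is the first node v on the
root-to-leaf path with p <= v <= q (go left if both < v, right if both > v).
Walk from root:
  at 3: both 13 and 39 > 3, go right
  at 30: 13 <= 30 <= 39, this is the LCA
LCA = 30


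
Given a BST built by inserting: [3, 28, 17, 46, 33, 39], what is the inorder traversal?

Tree insertion order: [3, 28, 17, 46, 33, 39]
Tree (level-order array): [3, None, 28, 17, 46, None, None, 33, None, None, 39]
Inorder traversal: [3, 17, 28, 33, 39, 46]


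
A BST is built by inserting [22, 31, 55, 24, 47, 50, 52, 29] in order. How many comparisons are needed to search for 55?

Search path for 55: 22 -> 31 -> 55
Found: True
Comparisons: 3


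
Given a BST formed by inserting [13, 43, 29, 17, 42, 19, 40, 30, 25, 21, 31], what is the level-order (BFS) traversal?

Tree insertion order: [13, 43, 29, 17, 42, 19, 40, 30, 25, 21, 31]
Tree (level-order array): [13, None, 43, 29, None, 17, 42, None, 19, 40, None, None, 25, 30, None, 21, None, None, 31]
BFS from the root, enqueuing left then right child of each popped node:
  queue [13] -> pop 13, enqueue [43], visited so far: [13]
  queue [43] -> pop 43, enqueue [29], visited so far: [13, 43]
  queue [29] -> pop 29, enqueue [17, 42], visited so far: [13, 43, 29]
  queue [17, 42] -> pop 17, enqueue [19], visited so far: [13, 43, 29, 17]
  queue [42, 19] -> pop 42, enqueue [40], visited so far: [13, 43, 29, 17, 42]
  queue [19, 40] -> pop 19, enqueue [25], visited so far: [13, 43, 29, 17, 42, 19]
  queue [40, 25] -> pop 40, enqueue [30], visited so far: [13, 43, 29, 17, 42, 19, 40]
  queue [25, 30] -> pop 25, enqueue [21], visited so far: [13, 43, 29, 17, 42, 19, 40, 25]
  queue [30, 21] -> pop 30, enqueue [31], visited so far: [13, 43, 29, 17, 42, 19, 40, 25, 30]
  queue [21, 31] -> pop 21, enqueue [none], visited so far: [13, 43, 29, 17, 42, 19, 40, 25, 30, 21]
  queue [31] -> pop 31, enqueue [none], visited so far: [13, 43, 29, 17, 42, 19, 40, 25, 30, 21, 31]
Result: [13, 43, 29, 17, 42, 19, 40, 25, 30, 21, 31]


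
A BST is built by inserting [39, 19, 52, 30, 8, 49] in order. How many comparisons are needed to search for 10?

Search path for 10: 39 -> 19 -> 8
Found: False
Comparisons: 3


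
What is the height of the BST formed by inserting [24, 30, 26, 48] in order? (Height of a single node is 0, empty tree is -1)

Insertion order: [24, 30, 26, 48]
Tree (level-order array): [24, None, 30, 26, 48]
Compute height bottom-up (empty subtree = -1):
  height(26) = 1 + max(-1, -1) = 0
  height(48) = 1 + max(-1, -1) = 0
  height(30) = 1 + max(0, 0) = 1
  height(24) = 1 + max(-1, 1) = 2
Height = 2


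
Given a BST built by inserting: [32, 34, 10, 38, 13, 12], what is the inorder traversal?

Tree insertion order: [32, 34, 10, 38, 13, 12]
Tree (level-order array): [32, 10, 34, None, 13, None, 38, 12]
Inorder traversal: [10, 12, 13, 32, 34, 38]


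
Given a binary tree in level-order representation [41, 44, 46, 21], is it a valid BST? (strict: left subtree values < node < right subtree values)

Level-order array: [41, 44, 46, 21]
Validate using subtree bounds (lo, hi): at each node, require lo < value < hi,
then recurse left with hi=value and right with lo=value.
Preorder trace (stopping at first violation):
  at node 41 with bounds (-inf, +inf): OK
  at node 44 with bounds (-inf, 41): VIOLATION
Node 44 violates its bound: not (-inf < 44 < 41).
Result: Not a valid BST


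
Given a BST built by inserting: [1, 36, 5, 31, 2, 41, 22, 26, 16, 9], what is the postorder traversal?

Tree insertion order: [1, 36, 5, 31, 2, 41, 22, 26, 16, 9]
Tree (level-order array): [1, None, 36, 5, 41, 2, 31, None, None, None, None, 22, None, 16, 26, 9]
Postorder traversal: [2, 9, 16, 26, 22, 31, 5, 41, 36, 1]


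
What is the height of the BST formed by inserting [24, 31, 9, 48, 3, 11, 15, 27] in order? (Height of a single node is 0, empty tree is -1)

Insertion order: [24, 31, 9, 48, 3, 11, 15, 27]
Tree (level-order array): [24, 9, 31, 3, 11, 27, 48, None, None, None, 15]
Compute height bottom-up (empty subtree = -1):
  height(3) = 1 + max(-1, -1) = 0
  height(15) = 1 + max(-1, -1) = 0
  height(11) = 1 + max(-1, 0) = 1
  height(9) = 1 + max(0, 1) = 2
  height(27) = 1 + max(-1, -1) = 0
  height(48) = 1 + max(-1, -1) = 0
  height(31) = 1 + max(0, 0) = 1
  height(24) = 1 + max(2, 1) = 3
Height = 3


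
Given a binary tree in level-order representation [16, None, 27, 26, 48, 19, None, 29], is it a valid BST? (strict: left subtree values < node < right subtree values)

Level-order array: [16, None, 27, 26, 48, 19, None, 29]
Validate using subtree bounds (lo, hi): at each node, require lo < value < hi,
then recurse left with hi=value and right with lo=value.
Preorder trace (stopping at first violation):
  at node 16 with bounds (-inf, +inf): OK
  at node 27 with bounds (16, +inf): OK
  at node 26 with bounds (16, 27): OK
  at node 19 with bounds (16, 26): OK
  at node 48 with bounds (27, +inf): OK
  at node 29 with bounds (27, 48): OK
No violation found at any node.
Result: Valid BST


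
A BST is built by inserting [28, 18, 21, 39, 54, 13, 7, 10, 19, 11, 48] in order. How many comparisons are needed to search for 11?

Search path for 11: 28 -> 18 -> 13 -> 7 -> 10 -> 11
Found: True
Comparisons: 6


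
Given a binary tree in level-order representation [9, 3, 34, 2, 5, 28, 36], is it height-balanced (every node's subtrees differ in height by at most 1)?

Tree (level-order array): [9, 3, 34, 2, 5, 28, 36]
Definition: a tree is height-balanced if, at every node, |h(left) - h(right)| <= 1 (empty subtree has height -1).
Bottom-up per-node check:
  node 2: h_left=-1, h_right=-1, diff=0 [OK], height=0
  node 5: h_left=-1, h_right=-1, diff=0 [OK], height=0
  node 3: h_left=0, h_right=0, diff=0 [OK], height=1
  node 28: h_left=-1, h_right=-1, diff=0 [OK], height=0
  node 36: h_left=-1, h_right=-1, diff=0 [OK], height=0
  node 34: h_left=0, h_right=0, diff=0 [OK], height=1
  node 9: h_left=1, h_right=1, diff=0 [OK], height=2
All nodes satisfy the balance condition.
Result: Balanced


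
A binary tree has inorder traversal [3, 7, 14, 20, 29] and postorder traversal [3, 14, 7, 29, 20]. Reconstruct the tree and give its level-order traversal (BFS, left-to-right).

Inorder:   [3, 7, 14, 20, 29]
Postorder: [3, 14, 7, 29, 20]
Algorithm: postorder visits root last, so walk postorder right-to-left;
each value is the root of the current inorder slice — split it at that
value, recurse on the right subtree first, then the left.
Recursive splits:
  root=20; inorder splits into left=[3, 7, 14], right=[29]
  root=29; inorder splits into left=[], right=[]
  root=7; inorder splits into left=[3], right=[14]
  root=14; inorder splits into left=[], right=[]
  root=3; inorder splits into left=[], right=[]
Reconstructed level-order: [20, 7, 29, 3, 14]


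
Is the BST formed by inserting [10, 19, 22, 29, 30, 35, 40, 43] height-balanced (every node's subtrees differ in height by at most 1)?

Tree (level-order array): [10, None, 19, None, 22, None, 29, None, 30, None, 35, None, 40, None, 43]
Definition: a tree is height-balanced if, at every node, |h(left) - h(right)| <= 1 (empty subtree has height -1).
Bottom-up per-node check:
  node 43: h_left=-1, h_right=-1, diff=0 [OK], height=0
  node 40: h_left=-1, h_right=0, diff=1 [OK], height=1
  node 35: h_left=-1, h_right=1, diff=2 [FAIL (|-1-1|=2 > 1)], height=2
  node 30: h_left=-1, h_right=2, diff=3 [FAIL (|-1-2|=3 > 1)], height=3
  node 29: h_left=-1, h_right=3, diff=4 [FAIL (|-1-3|=4 > 1)], height=4
  node 22: h_left=-1, h_right=4, diff=5 [FAIL (|-1-4|=5 > 1)], height=5
  node 19: h_left=-1, h_right=5, diff=6 [FAIL (|-1-5|=6 > 1)], height=6
  node 10: h_left=-1, h_right=6, diff=7 [FAIL (|-1-6|=7 > 1)], height=7
Node 35 violates the condition: |-1 - 1| = 2 > 1.
Result: Not balanced


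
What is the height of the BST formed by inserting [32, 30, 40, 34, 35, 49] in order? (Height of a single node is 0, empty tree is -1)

Insertion order: [32, 30, 40, 34, 35, 49]
Tree (level-order array): [32, 30, 40, None, None, 34, 49, None, 35]
Compute height bottom-up (empty subtree = -1):
  height(30) = 1 + max(-1, -1) = 0
  height(35) = 1 + max(-1, -1) = 0
  height(34) = 1 + max(-1, 0) = 1
  height(49) = 1 + max(-1, -1) = 0
  height(40) = 1 + max(1, 0) = 2
  height(32) = 1 + max(0, 2) = 3
Height = 3


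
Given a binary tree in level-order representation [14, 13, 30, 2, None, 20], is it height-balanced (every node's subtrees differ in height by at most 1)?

Tree (level-order array): [14, 13, 30, 2, None, 20]
Definition: a tree is height-balanced if, at every node, |h(left) - h(right)| <= 1 (empty subtree has height -1).
Bottom-up per-node check:
  node 2: h_left=-1, h_right=-1, diff=0 [OK], height=0
  node 13: h_left=0, h_right=-1, diff=1 [OK], height=1
  node 20: h_left=-1, h_right=-1, diff=0 [OK], height=0
  node 30: h_left=0, h_right=-1, diff=1 [OK], height=1
  node 14: h_left=1, h_right=1, diff=0 [OK], height=2
All nodes satisfy the balance condition.
Result: Balanced


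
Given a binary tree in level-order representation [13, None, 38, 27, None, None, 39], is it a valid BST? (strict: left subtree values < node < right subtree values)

Level-order array: [13, None, 38, 27, None, None, 39]
Validate using subtree bounds (lo, hi): at each node, require lo < value < hi,
then recurse left with hi=value and right with lo=value.
Preorder trace (stopping at first violation):
  at node 13 with bounds (-inf, +inf): OK
  at node 38 with bounds (13, +inf): OK
  at node 27 with bounds (13, 38): OK
  at node 39 with bounds (27, 38): VIOLATION
Node 39 violates its bound: not (27 < 39 < 38).
Result: Not a valid BST


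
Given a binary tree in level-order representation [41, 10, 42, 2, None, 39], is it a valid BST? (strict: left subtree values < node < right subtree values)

Level-order array: [41, 10, 42, 2, None, 39]
Validate using subtree bounds (lo, hi): at each node, require lo < value < hi,
then recurse left with hi=value and right with lo=value.
Preorder trace (stopping at first violation):
  at node 41 with bounds (-inf, +inf): OK
  at node 10 with bounds (-inf, 41): OK
  at node 2 with bounds (-inf, 10): OK
  at node 42 with bounds (41, +inf): OK
  at node 39 with bounds (41, 42): VIOLATION
Node 39 violates its bound: not (41 < 39 < 42).
Result: Not a valid BST


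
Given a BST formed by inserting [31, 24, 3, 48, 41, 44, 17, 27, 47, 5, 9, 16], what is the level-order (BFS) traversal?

Tree insertion order: [31, 24, 3, 48, 41, 44, 17, 27, 47, 5, 9, 16]
Tree (level-order array): [31, 24, 48, 3, 27, 41, None, None, 17, None, None, None, 44, 5, None, None, 47, None, 9, None, None, None, 16]
BFS from the root, enqueuing left then right child of each popped node:
  queue [31] -> pop 31, enqueue [24, 48], visited so far: [31]
  queue [24, 48] -> pop 24, enqueue [3, 27], visited so far: [31, 24]
  queue [48, 3, 27] -> pop 48, enqueue [41], visited so far: [31, 24, 48]
  queue [3, 27, 41] -> pop 3, enqueue [17], visited so far: [31, 24, 48, 3]
  queue [27, 41, 17] -> pop 27, enqueue [none], visited so far: [31, 24, 48, 3, 27]
  queue [41, 17] -> pop 41, enqueue [44], visited so far: [31, 24, 48, 3, 27, 41]
  queue [17, 44] -> pop 17, enqueue [5], visited so far: [31, 24, 48, 3, 27, 41, 17]
  queue [44, 5] -> pop 44, enqueue [47], visited so far: [31, 24, 48, 3, 27, 41, 17, 44]
  queue [5, 47] -> pop 5, enqueue [9], visited so far: [31, 24, 48, 3, 27, 41, 17, 44, 5]
  queue [47, 9] -> pop 47, enqueue [none], visited so far: [31, 24, 48, 3, 27, 41, 17, 44, 5, 47]
  queue [9] -> pop 9, enqueue [16], visited so far: [31, 24, 48, 3, 27, 41, 17, 44, 5, 47, 9]
  queue [16] -> pop 16, enqueue [none], visited so far: [31, 24, 48, 3, 27, 41, 17, 44, 5, 47, 9, 16]
Result: [31, 24, 48, 3, 27, 41, 17, 44, 5, 47, 9, 16]


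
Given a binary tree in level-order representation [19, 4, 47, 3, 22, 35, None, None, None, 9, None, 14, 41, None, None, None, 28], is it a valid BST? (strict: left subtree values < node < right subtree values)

Level-order array: [19, 4, 47, 3, 22, 35, None, None, None, 9, None, 14, 41, None, None, None, 28]
Validate using subtree bounds (lo, hi): at each node, require lo < value < hi,
then recurse left with hi=value and right with lo=value.
Preorder trace (stopping at first violation):
  at node 19 with bounds (-inf, +inf): OK
  at node 4 with bounds (-inf, 19): OK
  at node 3 with bounds (-inf, 4): OK
  at node 22 with bounds (4, 19): VIOLATION
Node 22 violates its bound: not (4 < 22 < 19).
Result: Not a valid BST


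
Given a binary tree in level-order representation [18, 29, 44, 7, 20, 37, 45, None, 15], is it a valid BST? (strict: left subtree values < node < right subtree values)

Level-order array: [18, 29, 44, 7, 20, 37, 45, None, 15]
Validate using subtree bounds (lo, hi): at each node, require lo < value < hi,
then recurse left with hi=value and right with lo=value.
Preorder trace (stopping at first violation):
  at node 18 with bounds (-inf, +inf): OK
  at node 29 with bounds (-inf, 18): VIOLATION
Node 29 violates its bound: not (-inf < 29 < 18).
Result: Not a valid BST


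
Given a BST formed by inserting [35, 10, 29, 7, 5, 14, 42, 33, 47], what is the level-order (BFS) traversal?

Tree insertion order: [35, 10, 29, 7, 5, 14, 42, 33, 47]
Tree (level-order array): [35, 10, 42, 7, 29, None, 47, 5, None, 14, 33]
BFS from the root, enqueuing left then right child of each popped node:
  queue [35] -> pop 35, enqueue [10, 42], visited so far: [35]
  queue [10, 42] -> pop 10, enqueue [7, 29], visited so far: [35, 10]
  queue [42, 7, 29] -> pop 42, enqueue [47], visited so far: [35, 10, 42]
  queue [7, 29, 47] -> pop 7, enqueue [5], visited so far: [35, 10, 42, 7]
  queue [29, 47, 5] -> pop 29, enqueue [14, 33], visited so far: [35, 10, 42, 7, 29]
  queue [47, 5, 14, 33] -> pop 47, enqueue [none], visited so far: [35, 10, 42, 7, 29, 47]
  queue [5, 14, 33] -> pop 5, enqueue [none], visited so far: [35, 10, 42, 7, 29, 47, 5]
  queue [14, 33] -> pop 14, enqueue [none], visited so far: [35, 10, 42, 7, 29, 47, 5, 14]
  queue [33] -> pop 33, enqueue [none], visited so far: [35, 10, 42, 7, 29, 47, 5, 14, 33]
Result: [35, 10, 42, 7, 29, 47, 5, 14, 33]


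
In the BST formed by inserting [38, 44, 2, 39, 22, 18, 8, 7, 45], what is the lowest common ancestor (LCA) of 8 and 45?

Tree insertion order: [38, 44, 2, 39, 22, 18, 8, 7, 45]
Tree (level-order array): [38, 2, 44, None, 22, 39, 45, 18, None, None, None, None, None, 8, None, 7]
In a BST, the LCA of p=8, q=45 is the first node v on the
root-to-leaf path with p <= v <= q (go left if both < v, right if both > v).
Walk from root:
  at 38: 8 <= 38 <= 45, this is the LCA
LCA = 38


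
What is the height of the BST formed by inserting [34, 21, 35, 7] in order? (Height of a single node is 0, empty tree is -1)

Insertion order: [34, 21, 35, 7]
Tree (level-order array): [34, 21, 35, 7]
Compute height bottom-up (empty subtree = -1):
  height(7) = 1 + max(-1, -1) = 0
  height(21) = 1 + max(0, -1) = 1
  height(35) = 1 + max(-1, -1) = 0
  height(34) = 1 + max(1, 0) = 2
Height = 2


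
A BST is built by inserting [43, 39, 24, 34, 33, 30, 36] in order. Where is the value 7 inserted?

Starting tree (level order): [43, 39, None, 24, None, None, 34, 33, 36, 30]
Insertion path: 43 -> 39 -> 24
Result: insert 7 as left child of 24
Final tree (level order): [43, 39, None, 24, None, 7, 34, None, None, 33, 36, 30]


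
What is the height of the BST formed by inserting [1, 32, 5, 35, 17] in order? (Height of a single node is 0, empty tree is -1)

Insertion order: [1, 32, 5, 35, 17]
Tree (level-order array): [1, None, 32, 5, 35, None, 17]
Compute height bottom-up (empty subtree = -1):
  height(17) = 1 + max(-1, -1) = 0
  height(5) = 1 + max(-1, 0) = 1
  height(35) = 1 + max(-1, -1) = 0
  height(32) = 1 + max(1, 0) = 2
  height(1) = 1 + max(-1, 2) = 3
Height = 3


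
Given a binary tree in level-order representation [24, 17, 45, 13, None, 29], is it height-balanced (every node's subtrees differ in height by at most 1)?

Tree (level-order array): [24, 17, 45, 13, None, 29]
Definition: a tree is height-balanced if, at every node, |h(left) - h(right)| <= 1 (empty subtree has height -1).
Bottom-up per-node check:
  node 13: h_left=-1, h_right=-1, diff=0 [OK], height=0
  node 17: h_left=0, h_right=-1, diff=1 [OK], height=1
  node 29: h_left=-1, h_right=-1, diff=0 [OK], height=0
  node 45: h_left=0, h_right=-1, diff=1 [OK], height=1
  node 24: h_left=1, h_right=1, diff=0 [OK], height=2
All nodes satisfy the balance condition.
Result: Balanced


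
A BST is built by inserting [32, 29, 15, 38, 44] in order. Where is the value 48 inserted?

Starting tree (level order): [32, 29, 38, 15, None, None, 44]
Insertion path: 32 -> 38 -> 44
Result: insert 48 as right child of 44
Final tree (level order): [32, 29, 38, 15, None, None, 44, None, None, None, 48]


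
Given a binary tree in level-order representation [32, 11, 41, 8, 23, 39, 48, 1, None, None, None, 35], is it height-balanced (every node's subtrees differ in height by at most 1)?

Tree (level-order array): [32, 11, 41, 8, 23, 39, 48, 1, None, None, None, 35]
Definition: a tree is height-balanced if, at every node, |h(left) - h(right)| <= 1 (empty subtree has height -1).
Bottom-up per-node check:
  node 1: h_left=-1, h_right=-1, diff=0 [OK], height=0
  node 8: h_left=0, h_right=-1, diff=1 [OK], height=1
  node 23: h_left=-1, h_right=-1, diff=0 [OK], height=0
  node 11: h_left=1, h_right=0, diff=1 [OK], height=2
  node 35: h_left=-1, h_right=-1, diff=0 [OK], height=0
  node 39: h_left=0, h_right=-1, diff=1 [OK], height=1
  node 48: h_left=-1, h_right=-1, diff=0 [OK], height=0
  node 41: h_left=1, h_right=0, diff=1 [OK], height=2
  node 32: h_left=2, h_right=2, diff=0 [OK], height=3
All nodes satisfy the balance condition.
Result: Balanced


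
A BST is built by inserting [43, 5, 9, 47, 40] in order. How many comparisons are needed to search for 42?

Search path for 42: 43 -> 5 -> 9 -> 40
Found: False
Comparisons: 4


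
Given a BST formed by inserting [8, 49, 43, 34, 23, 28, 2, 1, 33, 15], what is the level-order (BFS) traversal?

Tree insertion order: [8, 49, 43, 34, 23, 28, 2, 1, 33, 15]
Tree (level-order array): [8, 2, 49, 1, None, 43, None, None, None, 34, None, 23, None, 15, 28, None, None, None, 33]
BFS from the root, enqueuing left then right child of each popped node:
  queue [8] -> pop 8, enqueue [2, 49], visited so far: [8]
  queue [2, 49] -> pop 2, enqueue [1], visited so far: [8, 2]
  queue [49, 1] -> pop 49, enqueue [43], visited so far: [8, 2, 49]
  queue [1, 43] -> pop 1, enqueue [none], visited so far: [8, 2, 49, 1]
  queue [43] -> pop 43, enqueue [34], visited so far: [8, 2, 49, 1, 43]
  queue [34] -> pop 34, enqueue [23], visited so far: [8, 2, 49, 1, 43, 34]
  queue [23] -> pop 23, enqueue [15, 28], visited so far: [8, 2, 49, 1, 43, 34, 23]
  queue [15, 28] -> pop 15, enqueue [none], visited so far: [8, 2, 49, 1, 43, 34, 23, 15]
  queue [28] -> pop 28, enqueue [33], visited so far: [8, 2, 49, 1, 43, 34, 23, 15, 28]
  queue [33] -> pop 33, enqueue [none], visited so far: [8, 2, 49, 1, 43, 34, 23, 15, 28, 33]
Result: [8, 2, 49, 1, 43, 34, 23, 15, 28, 33]


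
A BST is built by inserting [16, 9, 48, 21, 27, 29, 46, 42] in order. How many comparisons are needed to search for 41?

Search path for 41: 16 -> 48 -> 21 -> 27 -> 29 -> 46 -> 42
Found: False
Comparisons: 7


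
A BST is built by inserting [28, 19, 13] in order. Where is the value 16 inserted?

Starting tree (level order): [28, 19, None, 13]
Insertion path: 28 -> 19 -> 13
Result: insert 16 as right child of 13
Final tree (level order): [28, 19, None, 13, None, None, 16]


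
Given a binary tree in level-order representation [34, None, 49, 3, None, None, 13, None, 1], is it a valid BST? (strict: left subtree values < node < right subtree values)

Level-order array: [34, None, 49, 3, None, None, 13, None, 1]
Validate using subtree bounds (lo, hi): at each node, require lo < value < hi,
then recurse left with hi=value and right with lo=value.
Preorder trace (stopping at first violation):
  at node 34 with bounds (-inf, +inf): OK
  at node 49 with bounds (34, +inf): OK
  at node 3 with bounds (34, 49): VIOLATION
Node 3 violates its bound: not (34 < 3 < 49).
Result: Not a valid BST


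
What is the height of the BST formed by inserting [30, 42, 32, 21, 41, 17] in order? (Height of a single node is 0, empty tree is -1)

Insertion order: [30, 42, 32, 21, 41, 17]
Tree (level-order array): [30, 21, 42, 17, None, 32, None, None, None, None, 41]
Compute height bottom-up (empty subtree = -1):
  height(17) = 1 + max(-1, -1) = 0
  height(21) = 1 + max(0, -1) = 1
  height(41) = 1 + max(-1, -1) = 0
  height(32) = 1 + max(-1, 0) = 1
  height(42) = 1 + max(1, -1) = 2
  height(30) = 1 + max(1, 2) = 3
Height = 3


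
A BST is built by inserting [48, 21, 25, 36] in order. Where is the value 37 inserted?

Starting tree (level order): [48, 21, None, None, 25, None, 36]
Insertion path: 48 -> 21 -> 25 -> 36
Result: insert 37 as right child of 36
Final tree (level order): [48, 21, None, None, 25, None, 36, None, 37]


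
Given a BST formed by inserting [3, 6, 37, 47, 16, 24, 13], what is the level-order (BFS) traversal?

Tree insertion order: [3, 6, 37, 47, 16, 24, 13]
Tree (level-order array): [3, None, 6, None, 37, 16, 47, 13, 24]
BFS from the root, enqueuing left then right child of each popped node:
  queue [3] -> pop 3, enqueue [6], visited so far: [3]
  queue [6] -> pop 6, enqueue [37], visited so far: [3, 6]
  queue [37] -> pop 37, enqueue [16, 47], visited so far: [3, 6, 37]
  queue [16, 47] -> pop 16, enqueue [13, 24], visited so far: [3, 6, 37, 16]
  queue [47, 13, 24] -> pop 47, enqueue [none], visited so far: [3, 6, 37, 16, 47]
  queue [13, 24] -> pop 13, enqueue [none], visited so far: [3, 6, 37, 16, 47, 13]
  queue [24] -> pop 24, enqueue [none], visited so far: [3, 6, 37, 16, 47, 13, 24]
Result: [3, 6, 37, 16, 47, 13, 24]


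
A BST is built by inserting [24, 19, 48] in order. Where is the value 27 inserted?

Starting tree (level order): [24, 19, 48]
Insertion path: 24 -> 48
Result: insert 27 as left child of 48
Final tree (level order): [24, 19, 48, None, None, 27]


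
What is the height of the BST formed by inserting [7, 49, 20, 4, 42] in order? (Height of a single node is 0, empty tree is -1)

Insertion order: [7, 49, 20, 4, 42]
Tree (level-order array): [7, 4, 49, None, None, 20, None, None, 42]
Compute height bottom-up (empty subtree = -1):
  height(4) = 1 + max(-1, -1) = 0
  height(42) = 1 + max(-1, -1) = 0
  height(20) = 1 + max(-1, 0) = 1
  height(49) = 1 + max(1, -1) = 2
  height(7) = 1 + max(0, 2) = 3
Height = 3


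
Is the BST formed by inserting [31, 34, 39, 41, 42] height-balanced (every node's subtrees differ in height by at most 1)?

Tree (level-order array): [31, None, 34, None, 39, None, 41, None, 42]
Definition: a tree is height-balanced if, at every node, |h(left) - h(right)| <= 1 (empty subtree has height -1).
Bottom-up per-node check:
  node 42: h_left=-1, h_right=-1, diff=0 [OK], height=0
  node 41: h_left=-1, h_right=0, diff=1 [OK], height=1
  node 39: h_left=-1, h_right=1, diff=2 [FAIL (|-1-1|=2 > 1)], height=2
  node 34: h_left=-1, h_right=2, diff=3 [FAIL (|-1-2|=3 > 1)], height=3
  node 31: h_left=-1, h_right=3, diff=4 [FAIL (|-1-3|=4 > 1)], height=4
Node 39 violates the condition: |-1 - 1| = 2 > 1.
Result: Not balanced


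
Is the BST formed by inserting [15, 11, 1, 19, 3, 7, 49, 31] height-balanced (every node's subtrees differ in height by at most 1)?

Tree (level-order array): [15, 11, 19, 1, None, None, 49, None, 3, 31, None, None, 7]
Definition: a tree is height-balanced if, at every node, |h(left) - h(right)| <= 1 (empty subtree has height -1).
Bottom-up per-node check:
  node 7: h_left=-1, h_right=-1, diff=0 [OK], height=0
  node 3: h_left=-1, h_right=0, diff=1 [OK], height=1
  node 1: h_left=-1, h_right=1, diff=2 [FAIL (|-1-1|=2 > 1)], height=2
  node 11: h_left=2, h_right=-1, diff=3 [FAIL (|2--1|=3 > 1)], height=3
  node 31: h_left=-1, h_right=-1, diff=0 [OK], height=0
  node 49: h_left=0, h_right=-1, diff=1 [OK], height=1
  node 19: h_left=-1, h_right=1, diff=2 [FAIL (|-1-1|=2 > 1)], height=2
  node 15: h_left=3, h_right=2, diff=1 [OK], height=4
Node 1 violates the condition: |-1 - 1| = 2 > 1.
Result: Not balanced


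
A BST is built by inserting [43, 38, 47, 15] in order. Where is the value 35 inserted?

Starting tree (level order): [43, 38, 47, 15]
Insertion path: 43 -> 38 -> 15
Result: insert 35 as right child of 15
Final tree (level order): [43, 38, 47, 15, None, None, None, None, 35]


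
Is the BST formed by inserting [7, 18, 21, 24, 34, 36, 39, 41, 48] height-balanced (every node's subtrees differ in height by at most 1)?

Tree (level-order array): [7, None, 18, None, 21, None, 24, None, 34, None, 36, None, 39, None, 41, None, 48]
Definition: a tree is height-balanced if, at every node, |h(left) - h(right)| <= 1 (empty subtree has height -1).
Bottom-up per-node check:
  node 48: h_left=-1, h_right=-1, diff=0 [OK], height=0
  node 41: h_left=-1, h_right=0, diff=1 [OK], height=1
  node 39: h_left=-1, h_right=1, diff=2 [FAIL (|-1-1|=2 > 1)], height=2
  node 36: h_left=-1, h_right=2, diff=3 [FAIL (|-1-2|=3 > 1)], height=3
  node 34: h_left=-1, h_right=3, diff=4 [FAIL (|-1-3|=4 > 1)], height=4
  node 24: h_left=-1, h_right=4, diff=5 [FAIL (|-1-4|=5 > 1)], height=5
  node 21: h_left=-1, h_right=5, diff=6 [FAIL (|-1-5|=6 > 1)], height=6
  node 18: h_left=-1, h_right=6, diff=7 [FAIL (|-1-6|=7 > 1)], height=7
  node 7: h_left=-1, h_right=7, diff=8 [FAIL (|-1-7|=8 > 1)], height=8
Node 39 violates the condition: |-1 - 1| = 2 > 1.
Result: Not balanced


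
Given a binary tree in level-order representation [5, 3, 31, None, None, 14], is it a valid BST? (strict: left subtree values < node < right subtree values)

Level-order array: [5, 3, 31, None, None, 14]
Validate using subtree bounds (lo, hi): at each node, require lo < value < hi,
then recurse left with hi=value and right with lo=value.
Preorder trace (stopping at first violation):
  at node 5 with bounds (-inf, +inf): OK
  at node 3 with bounds (-inf, 5): OK
  at node 31 with bounds (5, +inf): OK
  at node 14 with bounds (5, 31): OK
No violation found at any node.
Result: Valid BST


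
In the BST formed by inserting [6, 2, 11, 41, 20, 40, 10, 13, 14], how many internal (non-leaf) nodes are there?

Tree built from: [6, 2, 11, 41, 20, 40, 10, 13, 14]
Tree (level-order array): [6, 2, 11, None, None, 10, 41, None, None, 20, None, 13, 40, None, 14]
Rule: An internal node has at least one child.
Per-node child counts:
  node 6: 2 child(ren)
  node 2: 0 child(ren)
  node 11: 2 child(ren)
  node 10: 0 child(ren)
  node 41: 1 child(ren)
  node 20: 2 child(ren)
  node 13: 1 child(ren)
  node 14: 0 child(ren)
  node 40: 0 child(ren)
Matching nodes: [6, 11, 41, 20, 13]
Count of internal (non-leaf) nodes: 5


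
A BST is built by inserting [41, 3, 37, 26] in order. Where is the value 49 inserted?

Starting tree (level order): [41, 3, None, None, 37, 26]
Insertion path: 41
Result: insert 49 as right child of 41
Final tree (level order): [41, 3, 49, None, 37, None, None, 26]


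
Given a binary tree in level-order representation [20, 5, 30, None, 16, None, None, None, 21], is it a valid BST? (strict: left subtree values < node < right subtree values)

Level-order array: [20, 5, 30, None, 16, None, None, None, 21]
Validate using subtree bounds (lo, hi): at each node, require lo < value < hi,
then recurse left with hi=value and right with lo=value.
Preorder trace (stopping at first violation):
  at node 20 with bounds (-inf, +inf): OK
  at node 5 with bounds (-inf, 20): OK
  at node 16 with bounds (5, 20): OK
  at node 21 with bounds (16, 20): VIOLATION
Node 21 violates its bound: not (16 < 21 < 20).
Result: Not a valid BST


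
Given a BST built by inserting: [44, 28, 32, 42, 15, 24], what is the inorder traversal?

Tree insertion order: [44, 28, 32, 42, 15, 24]
Tree (level-order array): [44, 28, None, 15, 32, None, 24, None, 42]
Inorder traversal: [15, 24, 28, 32, 42, 44]


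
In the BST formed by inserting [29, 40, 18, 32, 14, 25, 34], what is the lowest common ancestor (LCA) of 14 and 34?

Tree insertion order: [29, 40, 18, 32, 14, 25, 34]
Tree (level-order array): [29, 18, 40, 14, 25, 32, None, None, None, None, None, None, 34]
In a BST, the LCA of p=14, q=34 is the first node v on the
root-to-leaf path with p <= v <= q (go left if both < v, right if both > v).
Walk from root:
  at 29: 14 <= 29 <= 34, this is the LCA
LCA = 29


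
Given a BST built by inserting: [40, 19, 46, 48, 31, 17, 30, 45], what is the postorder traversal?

Tree insertion order: [40, 19, 46, 48, 31, 17, 30, 45]
Tree (level-order array): [40, 19, 46, 17, 31, 45, 48, None, None, 30]
Postorder traversal: [17, 30, 31, 19, 45, 48, 46, 40]


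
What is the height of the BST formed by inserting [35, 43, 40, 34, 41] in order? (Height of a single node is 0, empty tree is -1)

Insertion order: [35, 43, 40, 34, 41]
Tree (level-order array): [35, 34, 43, None, None, 40, None, None, 41]
Compute height bottom-up (empty subtree = -1):
  height(34) = 1 + max(-1, -1) = 0
  height(41) = 1 + max(-1, -1) = 0
  height(40) = 1 + max(-1, 0) = 1
  height(43) = 1 + max(1, -1) = 2
  height(35) = 1 + max(0, 2) = 3
Height = 3


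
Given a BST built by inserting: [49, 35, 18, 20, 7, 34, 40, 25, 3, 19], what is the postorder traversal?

Tree insertion order: [49, 35, 18, 20, 7, 34, 40, 25, 3, 19]
Tree (level-order array): [49, 35, None, 18, 40, 7, 20, None, None, 3, None, 19, 34, None, None, None, None, 25]
Postorder traversal: [3, 7, 19, 25, 34, 20, 18, 40, 35, 49]


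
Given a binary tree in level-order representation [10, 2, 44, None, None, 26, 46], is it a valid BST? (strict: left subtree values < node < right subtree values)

Level-order array: [10, 2, 44, None, None, 26, 46]
Validate using subtree bounds (lo, hi): at each node, require lo < value < hi,
then recurse left with hi=value and right with lo=value.
Preorder trace (stopping at first violation):
  at node 10 with bounds (-inf, +inf): OK
  at node 2 with bounds (-inf, 10): OK
  at node 44 with bounds (10, +inf): OK
  at node 26 with bounds (10, 44): OK
  at node 46 with bounds (44, +inf): OK
No violation found at any node.
Result: Valid BST


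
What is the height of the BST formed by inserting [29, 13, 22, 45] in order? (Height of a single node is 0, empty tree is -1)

Insertion order: [29, 13, 22, 45]
Tree (level-order array): [29, 13, 45, None, 22]
Compute height bottom-up (empty subtree = -1):
  height(22) = 1 + max(-1, -1) = 0
  height(13) = 1 + max(-1, 0) = 1
  height(45) = 1 + max(-1, -1) = 0
  height(29) = 1 + max(1, 0) = 2
Height = 2


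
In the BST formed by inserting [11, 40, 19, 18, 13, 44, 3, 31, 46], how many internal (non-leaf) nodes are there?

Tree built from: [11, 40, 19, 18, 13, 44, 3, 31, 46]
Tree (level-order array): [11, 3, 40, None, None, 19, 44, 18, 31, None, 46, 13]
Rule: An internal node has at least one child.
Per-node child counts:
  node 11: 2 child(ren)
  node 3: 0 child(ren)
  node 40: 2 child(ren)
  node 19: 2 child(ren)
  node 18: 1 child(ren)
  node 13: 0 child(ren)
  node 31: 0 child(ren)
  node 44: 1 child(ren)
  node 46: 0 child(ren)
Matching nodes: [11, 40, 19, 18, 44]
Count of internal (non-leaf) nodes: 5


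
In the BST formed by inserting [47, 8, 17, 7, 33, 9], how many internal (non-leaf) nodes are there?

Tree built from: [47, 8, 17, 7, 33, 9]
Tree (level-order array): [47, 8, None, 7, 17, None, None, 9, 33]
Rule: An internal node has at least one child.
Per-node child counts:
  node 47: 1 child(ren)
  node 8: 2 child(ren)
  node 7: 0 child(ren)
  node 17: 2 child(ren)
  node 9: 0 child(ren)
  node 33: 0 child(ren)
Matching nodes: [47, 8, 17]
Count of internal (non-leaf) nodes: 3


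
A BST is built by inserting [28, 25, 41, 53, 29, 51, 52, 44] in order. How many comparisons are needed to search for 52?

Search path for 52: 28 -> 41 -> 53 -> 51 -> 52
Found: True
Comparisons: 5


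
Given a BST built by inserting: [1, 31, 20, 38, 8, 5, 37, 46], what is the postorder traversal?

Tree insertion order: [1, 31, 20, 38, 8, 5, 37, 46]
Tree (level-order array): [1, None, 31, 20, 38, 8, None, 37, 46, 5]
Postorder traversal: [5, 8, 20, 37, 46, 38, 31, 1]


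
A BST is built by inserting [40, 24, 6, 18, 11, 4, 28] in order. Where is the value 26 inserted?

Starting tree (level order): [40, 24, None, 6, 28, 4, 18, None, None, None, None, 11]
Insertion path: 40 -> 24 -> 28
Result: insert 26 as left child of 28
Final tree (level order): [40, 24, None, 6, 28, 4, 18, 26, None, None, None, 11]


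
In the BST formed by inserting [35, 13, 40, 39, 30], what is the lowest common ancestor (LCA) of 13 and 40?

Tree insertion order: [35, 13, 40, 39, 30]
Tree (level-order array): [35, 13, 40, None, 30, 39]
In a BST, the LCA of p=13, q=40 is the first node v on the
root-to-leaf path with p <= v <= q (go left if both < v, right if both > v).
Walk from root:
  at 35: 13 <= 35 <= 40, this is the LCA
LCA = 35
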